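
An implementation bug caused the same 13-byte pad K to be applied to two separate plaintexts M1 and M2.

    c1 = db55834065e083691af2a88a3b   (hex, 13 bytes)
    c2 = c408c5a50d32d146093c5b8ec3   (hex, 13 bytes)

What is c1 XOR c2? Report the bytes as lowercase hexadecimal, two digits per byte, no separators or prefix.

c1 ⊕ c2 = (M1 ⊕ K) ⊕ (M2 ⊕ K) = M1 ⊕ M2 — the shared key cancels under XOR.
db xor c4 = 1f
55 xor 08 = 5d
83 xor c5 = 46
40 xor a5 = e5
65 xor 0d = 68
e0 xor 32 = d2
83 xor d1 = 52
69 xor 46 = 2f
1a xor 09 = 13
f2 xor 3c = ce
a8 xor 5b = f3
8a xor 8e = 04
3b xor c3 = f8

1f5d46e568d2522f13cef304f8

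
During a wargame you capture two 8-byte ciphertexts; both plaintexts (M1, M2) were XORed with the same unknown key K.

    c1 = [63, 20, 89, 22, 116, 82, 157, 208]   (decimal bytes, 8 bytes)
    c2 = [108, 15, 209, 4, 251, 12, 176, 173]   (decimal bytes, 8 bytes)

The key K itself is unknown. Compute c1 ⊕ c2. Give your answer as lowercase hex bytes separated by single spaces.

c1 ⊕ c2 = (M1 ⊕ K) ⊕ (M2 ⊕ K) = M1 ⊕ M2 — the shared key cancels under XOR.
byte 0: 00111111 XOR 01101100 = 01010011
byte 1: 00010100 XOR 00001111 = 00011011
byte 2: 01011001 XOR 11010001 = 10001000
byte 3: 00010110 XOR 00000100 = 00010010
byte 4: 01110100 XOR 11111011 = 10001111
byte 5: 01010010 XOR 00001100 = 01011110
byte 6: 10011101 XOR 10110000 = 00101101
byte 7: 11010000 XOR 10101101 = 01111101

53 1b 88 12 8f 5e 2d 7d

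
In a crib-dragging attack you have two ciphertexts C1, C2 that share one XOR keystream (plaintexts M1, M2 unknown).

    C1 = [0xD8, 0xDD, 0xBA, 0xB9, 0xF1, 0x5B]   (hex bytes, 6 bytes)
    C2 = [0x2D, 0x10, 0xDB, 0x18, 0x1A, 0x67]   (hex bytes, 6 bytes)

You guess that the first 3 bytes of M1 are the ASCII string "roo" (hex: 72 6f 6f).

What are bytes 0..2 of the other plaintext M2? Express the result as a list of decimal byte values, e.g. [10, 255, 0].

[135, 162, 14]

First, C1 ⊕ C2 = (M1 ⊕ K) ⊕ (M2 ⊕ K) = M1 ⊕ M2, so the key drops out. Then M2 = (M1 ⊕ M2) ⊕ M1 over the first 3 bytes.
byte 0: (d8 ⊕ 2d) ⊕ 72 = f5 ⊕ 72 = 87
byte 1: (dd ⊕ 10) ⊕ 6f = cd ⊕ 6f = a2
byte 2: (ba ⊕ db) ⊕ 6f = 61 ⊕ 6f = 0e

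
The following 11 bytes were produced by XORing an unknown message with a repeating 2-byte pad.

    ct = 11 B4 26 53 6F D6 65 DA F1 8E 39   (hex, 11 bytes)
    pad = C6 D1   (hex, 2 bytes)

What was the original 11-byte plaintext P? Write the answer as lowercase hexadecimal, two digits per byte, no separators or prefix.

d765e082a907a30b375fff

The 2-byte key repeats, so the effective keystream is c6 d1 c6 d1 c6 d1 c6 d1 c6 d1 c6.
byte 0: 11 XOR c6 = d7
byte 1: b4 XOR d1 = 65
byte 2: 26 XOR c6 = e0
byte 3: 53 XOR d1 = 82
byte 4: 6f XOR c6 = a9
byte 5: d6 XOR d1 = 07
byte 6: 65 XOR c6 = a3
byte 7: da XOR d1 = 0b
byte 8: f1 XOR c6 = 37
byte 9: 8e XOR d1 = 5f
byte 10: 39 XOR c6 = ff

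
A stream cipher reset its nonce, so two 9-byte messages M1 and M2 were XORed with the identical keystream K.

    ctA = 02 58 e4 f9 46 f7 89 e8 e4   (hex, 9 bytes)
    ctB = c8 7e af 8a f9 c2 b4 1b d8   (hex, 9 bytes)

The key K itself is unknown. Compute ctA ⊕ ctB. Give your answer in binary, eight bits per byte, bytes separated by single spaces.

11001010 00100110 01001011 01110011 10111111 00110101 00111101 11110011 00111100

ctA ⊕ ctB = (M1 ⊕ K) ⊕ (M2 ⊕ K) = M1 ⊕ M2 — the shared key cancels under XOR.
byte 0: 00000010 XOR 11001000 = 11001010
byte 1: 01011000 XOR 01111110 = 00100110
byte 2: 11100100 XOR 10101111 = 01001011
byte 3: 11111001 XOR 10001010 = 01110011
byte 4: 01000110 XOR 11111001 = 10111111
byte 5: 11110111 XOR 11000010 = 00110101
byte 6: 10001001 XOR 10110100 = 00111101
byte 7: 11101000 XOR 00011011 = 11110011
byte 8: 11100100 XOR 11011000 = 00111100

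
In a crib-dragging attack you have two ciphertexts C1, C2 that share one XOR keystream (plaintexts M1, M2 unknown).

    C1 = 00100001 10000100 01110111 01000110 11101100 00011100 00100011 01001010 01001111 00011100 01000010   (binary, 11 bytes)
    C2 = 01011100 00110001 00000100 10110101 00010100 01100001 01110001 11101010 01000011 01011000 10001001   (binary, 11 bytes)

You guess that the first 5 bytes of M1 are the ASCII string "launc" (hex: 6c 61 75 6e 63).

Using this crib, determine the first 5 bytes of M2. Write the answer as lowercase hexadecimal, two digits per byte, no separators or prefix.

First, C1 ⊕ C2 = (M1 ⊕ K) ⊕ (M2 ⊕ K) = M1 ⊕ M2, so the key drops out. Then M2 = (M1 ⊕ M2) ⊕ M1 over the first 5 bytes.
byte 0: (21 ^ 5c) ^ 6c = 7d ^ 6c = 11
byte 1: (84 ^ 31) ^ 61 = b5 ^ 61 = d4
byte 2: (77 ^ 04) ^ 75 = 73 ^ 75 = 06
byte 3: (46 ^ b5) ^ 6e = f3 ^ 6e = 9d
byte 4: (ec ^ 14) ^ 63 = f8 ^ 63 = 9b

11d4069d9b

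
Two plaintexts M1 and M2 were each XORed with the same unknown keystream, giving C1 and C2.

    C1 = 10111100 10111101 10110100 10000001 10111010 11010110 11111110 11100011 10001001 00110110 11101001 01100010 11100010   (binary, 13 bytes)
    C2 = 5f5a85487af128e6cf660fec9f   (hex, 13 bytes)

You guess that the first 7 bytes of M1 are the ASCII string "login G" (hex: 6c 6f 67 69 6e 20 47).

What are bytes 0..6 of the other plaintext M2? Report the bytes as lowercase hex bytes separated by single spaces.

8f 88 56 a0 ae 07 91

First, C1 ⊕ C2 = (M1 ⊕ K) ⊕ (M2 ⊕ K) = M1 ⊕ M2, so the key drops out. Then M2 = (M1 ⊕ M2) ⊕ M1 over the first 7 bytes.
byte 0: (bc ⊕ 5f) ⊕ 6c = e3 ⊕ 6c = 8f
byte 1: (bd ⊕ 5a) ⊕ 6f = e7 ⊕ 6f = 88
byte 2: (b4 ⊕ 85) ⊕ 67 = 31 ⊕ 67 = 56
byte 3: (81 ⊕ 48) ⊕ 69 = c9 ⊕ 69 = a0
byte 4: (ba ⊕ 7a) ⊕ 6e = c0 ⊕ 6e = ae
byte 5: (d6 ⊕ f1) ⊕ 20 = 27 ⊕ 20 = 07
byte 6: (fe ⊕ 28) ⊕ 47 = d6 ⊕ 47 = 91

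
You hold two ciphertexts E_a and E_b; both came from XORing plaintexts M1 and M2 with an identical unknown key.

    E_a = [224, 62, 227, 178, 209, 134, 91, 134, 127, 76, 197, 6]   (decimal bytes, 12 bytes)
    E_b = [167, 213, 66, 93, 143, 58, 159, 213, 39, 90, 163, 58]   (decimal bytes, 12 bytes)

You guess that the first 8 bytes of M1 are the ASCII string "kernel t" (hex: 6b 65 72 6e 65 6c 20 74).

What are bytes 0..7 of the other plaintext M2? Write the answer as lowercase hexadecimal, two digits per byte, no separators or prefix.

First, E_a ⊕ E_b = (M1 ⊕ K) ⊕ (M2 ⊕ K) = M1 ⊕ M2, so the key drops out. Then M2 = (M1 ⊕ M2) ⊕ M1 over the first 8 bytes.
byte 0: (e0 xor a7) xor 6b = 47 xor 6b = 2c
byte 1: (3e xor d5) xor 65 = eb xor 65 = 8e
byte 2: (e3 xor 42) xor 72 = a1 xor 72 = d3
byte 3: (b2 xor 5d) xor 6e = ef xor 6e = 81
byte 4: (d1 xor 8f) xor 65 = 5e xor 65 = 3b
byte 5: (86 xor 3a) xor 6c = bc xor 6c = d0
byte 6: (5b xor 9f) xor 20 = c4 xor 20 = e4
byte 7: (86 xor d5) xor 74 = 53 xor 74 = 27

2c8ed3813bd0e427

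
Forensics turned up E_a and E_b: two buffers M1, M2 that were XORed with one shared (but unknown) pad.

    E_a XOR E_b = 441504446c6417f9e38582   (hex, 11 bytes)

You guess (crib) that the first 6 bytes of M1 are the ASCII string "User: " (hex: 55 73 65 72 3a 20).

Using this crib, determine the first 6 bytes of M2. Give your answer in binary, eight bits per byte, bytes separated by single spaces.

00010001 01100110 01100001 00110110 01010110 01000100

Since E_a ⊕ E_b = M1 ⊕ M2, XORing with the guessed M1 bytes yields the corresponding M2 bytes: M2 = (E_a ⊕ E_b) ⊕ M1.
byte 0:  68 xor  85 =  17
byte 1:  21 xor 115 = 102
byte 2:   4 xor 101 =  97
byte 3:  68 xor 114 =  54
byte 4: 108 xor  58 =  86
byte 5: 100 xor  32 =  68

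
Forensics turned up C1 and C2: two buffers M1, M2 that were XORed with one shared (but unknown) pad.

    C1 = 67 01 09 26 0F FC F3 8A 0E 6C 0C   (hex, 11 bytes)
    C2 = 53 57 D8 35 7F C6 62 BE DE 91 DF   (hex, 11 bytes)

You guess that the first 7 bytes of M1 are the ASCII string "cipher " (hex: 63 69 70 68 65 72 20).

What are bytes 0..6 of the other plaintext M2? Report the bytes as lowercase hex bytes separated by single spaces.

57 3f a1 7b 15 48 b1

First, C1 ⊕ C2 = (M1 ⊕ K) ⊕ (M2 ⊕ K) = M1 ⊕ M2, so the key drops out. Then M2 = (M1 ⊕ M2) ⊕ M1 over the first 7 bytes.
byte 0: (67 XOR 53) XOR 63 = 34 XOR 63 = 57
byte 1: (01 XOR 57) XOR 69 = 56 XOR 69 = 3f
byte 2: (09 XOR d8) XOR 70 = d1 XOR 70 = a1
byte 3: (26 XOR 35) XOR 68 = 13 XOR 68 = 7b
byte 4: (0f XOR 7f) XOR 65 = 70 XOR 65 = 15
byte 5: (fc XOR c6) XOR 72 = 3a XOR 72 = 48
byte 6: (f3 XOR 62) XOR 20 = 91 XOR 20 = b1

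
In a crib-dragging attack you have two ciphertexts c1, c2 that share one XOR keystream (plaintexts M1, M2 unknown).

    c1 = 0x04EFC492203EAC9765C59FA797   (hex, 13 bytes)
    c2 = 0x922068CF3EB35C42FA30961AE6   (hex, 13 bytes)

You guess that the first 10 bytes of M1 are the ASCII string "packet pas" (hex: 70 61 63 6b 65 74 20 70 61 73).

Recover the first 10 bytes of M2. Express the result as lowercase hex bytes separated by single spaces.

e6 ae cf 36 7b f9 d0 a5 fe 86

First, c1 ⊕ c2 = (M1 ⊕ K) ⊕ (M2 ⊕ K) = M1 ⊕ M2, so the key drops out. Then M2 = (M1 ⊕ M2) ⊕ M1 over the first 10 bytes.
byte 0: (04 xor 92) xor 70 = 96 xor 70 = e6
byte 1: (ef xor 20) xor 61 = cf xor 61 = ae
byte 2: (c4 xor 68) xor 63 = ac xor 63 = cf
byte 3: (92 xor cf) xor 6b = 5d xor 6b = 36
byte 4: (20 xor 3e) xor 65 = 1e xor 65 = 7b
byte 5: (3e xor b3) xor 74 = 8d xor 74 = f9
byte 6: (ac xor 5c) xor 20 = f0 xor 20 = d0
byte 7: (97 xor 42) xor 70 = d5 xor 70 = a5
byte 8: (65 xor fa) xor 61 = 9f xor 61 = fe
byte 9: (c5 xor 30) xor 73 = f5 xor 73 = 86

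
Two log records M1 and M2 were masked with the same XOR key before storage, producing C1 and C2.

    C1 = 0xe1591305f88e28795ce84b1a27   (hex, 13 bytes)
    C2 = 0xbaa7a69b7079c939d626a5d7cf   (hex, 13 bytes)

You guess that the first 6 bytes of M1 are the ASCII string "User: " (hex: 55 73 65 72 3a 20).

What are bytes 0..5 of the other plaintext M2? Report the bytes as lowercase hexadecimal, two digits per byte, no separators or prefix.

First, C1 ⊕ C2 = (M1 ⊕ K) ⊕ (M2 ⊕ K) = M1 ⊕ M2, so the key drops out. Then M2 = (M1 ⊕ M2) ⊕ M1 over the first 6 bytes.
byte 0: (e1 ⊕ ba) ⊕ 55 = 5b ⊕ 55 = 0e
byte 1: (59 ⊕ a7) ⊕ 73 = fe ⊕ 73 = 8d
byte 2: (13 ⊕ a6) ⊕ 65 = b5 ⊕ 65 = d0
byte 3: (05 ⊕ 9b) ⊕ 72 = 9e ⊕ 72 = ec
byte 4: (f8 ⊕ 70) ⊕ 3a = 88 ⊕ 3a = b2
byte 5: (8e ⊕ 79) ⊕ 20 = f7 ⊕ 20 = d7

0e8dd0ecb2d7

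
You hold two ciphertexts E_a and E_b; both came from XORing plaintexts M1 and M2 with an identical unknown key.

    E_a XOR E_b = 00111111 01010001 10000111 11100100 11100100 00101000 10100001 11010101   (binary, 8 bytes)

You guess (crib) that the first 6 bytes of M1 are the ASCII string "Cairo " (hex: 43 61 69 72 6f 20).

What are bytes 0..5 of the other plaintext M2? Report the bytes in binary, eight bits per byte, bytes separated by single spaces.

Since E_a ⊕ E_b = M1 ⊕ M2, XORing with the guessed M1 bytes yields the corresponding M2 bytes: M2 = (E_a ⊕ E_b) ⊕ M1.
00111111 ⊕ 01000011 = 01111100
01010001 ⊕ 01100001 = 00110000
10000111 ⊕ 01101001 = 11101110
11100100 ⊕ 01110010 = 10010110
11100100 ⊕ 01101111 = 10001011
00101000 ⊕ 00100000 = 00001000

01111100 00110000 11101110 10010110 10001011 00001000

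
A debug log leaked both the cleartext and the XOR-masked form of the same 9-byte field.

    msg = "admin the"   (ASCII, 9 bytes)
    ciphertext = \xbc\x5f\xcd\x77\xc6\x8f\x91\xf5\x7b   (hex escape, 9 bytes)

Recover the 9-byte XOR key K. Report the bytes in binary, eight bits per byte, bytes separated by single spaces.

Since ciphertext = msg ⊕ K, XORing both sides with msg gives K = msg ⊕ ciphertext.
byte 0: 61 xor bc = dd
byte 1: 64 xor 5f = 3b
byte 2: 6d xor cd = a0
byte 3: 69 xor 77 = 1e
byte 4: 6e xor c6 = a8
byte 5: 20 xor 8f = af
byte 6: 74 xor 91 = e5
byte 7: 68 xor f5 = 9d
byte 8: 65 xor 7b = 1e

11011101 00111011 10100000 00011110 10101000 10101111 11100101 10011101 00011110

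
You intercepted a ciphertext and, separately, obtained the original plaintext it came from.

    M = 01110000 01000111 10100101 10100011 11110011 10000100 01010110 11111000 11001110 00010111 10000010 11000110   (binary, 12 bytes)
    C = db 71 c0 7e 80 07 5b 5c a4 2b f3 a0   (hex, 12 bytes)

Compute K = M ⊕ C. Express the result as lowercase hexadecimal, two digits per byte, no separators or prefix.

ab3665dd73830da46a3c7166

Since C = M ⊕ K, XORing both sides with M gives K = M ⊕ C.
byte 0: 70 XOR db = ab
byte 1: 47 XOR 71 = 36
byte 2: a5 XOR c0 = 65
byte 3: a3 XOR 7e = dd
byte 4: f3 XOR 80 = 73
byte 5: 84 XOR 07 = 83
byte 6: 56 XOR 5b = 0d
byte 7: f8 XOR 5c = a4
byte 8: ce XOR a4 = 6a
byte 9: 17 XOR 2b = 3c
byte 10: 82 XOR f3 = 71
byte 11: c6 XOR a0 = 66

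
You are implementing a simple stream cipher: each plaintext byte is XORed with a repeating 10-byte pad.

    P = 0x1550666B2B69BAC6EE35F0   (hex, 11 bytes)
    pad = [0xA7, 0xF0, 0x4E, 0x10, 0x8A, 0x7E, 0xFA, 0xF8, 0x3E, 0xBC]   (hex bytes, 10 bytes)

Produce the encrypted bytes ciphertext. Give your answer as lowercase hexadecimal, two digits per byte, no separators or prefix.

b2a0287ba117403ed08957

The 10-byte key repeats, so the effective keystream is a7 f0 4e 10 8a 7e fa f8 3e bc a7.
byte 0: 00010101 ^ 10100111 = 10110010
byte 1: 01010000 ^ 11110000 = 10100000
byte 2: 01100110 ^ 01001110 = 00101000
byte 3: 01101011 ^ 00010000 = 01111011
byte 4: 00101011 ^ 10001010 = 10100001
byte 5: 01101001 ^ 01111110 = 00010111
byte 6: 10111010 ^ 11111010 = 01000000
byte 7: 11000110 ^ 11111000 = 00111110
byte 8: 11101110 ^ 00111110 = 11010000
byte 9: 00110101 ^ 10111100 = 10001001
byte 10: 11110000 ^ 10100111 = 01010111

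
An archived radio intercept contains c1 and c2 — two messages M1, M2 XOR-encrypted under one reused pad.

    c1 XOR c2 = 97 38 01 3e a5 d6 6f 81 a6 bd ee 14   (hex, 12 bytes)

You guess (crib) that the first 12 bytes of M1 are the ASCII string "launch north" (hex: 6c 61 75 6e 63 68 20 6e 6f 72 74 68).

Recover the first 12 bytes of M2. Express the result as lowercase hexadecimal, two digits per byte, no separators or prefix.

fb597450c6be4fefc9cf9a7c

Since c1 ⊕ c2 = M1 ⊕ M2, XORing with the guessed M1 bytes yields the corresponding M2 bytes: M2 = (c1 ⊕ c2) ⊕ M1.
byte 0: 97 xor 6c = fb
byte 1: 38 xor 61 = 59
byte 2: 01 xor 75 = 74
byte 3: 3e xor 6e = 50
byte 4: a5 xor 63 = c6
byte 5: d6 xor 68 = be
byte 6: 6f xor 20 = 4f
byte 7: 81 xor 6e = ef
byte 8: a6 xor 6f = c9
byte 9: bd xor 72 = cf
byte 10: ee xor 74 = 9a
byte 11: 14 xor 68 = 7c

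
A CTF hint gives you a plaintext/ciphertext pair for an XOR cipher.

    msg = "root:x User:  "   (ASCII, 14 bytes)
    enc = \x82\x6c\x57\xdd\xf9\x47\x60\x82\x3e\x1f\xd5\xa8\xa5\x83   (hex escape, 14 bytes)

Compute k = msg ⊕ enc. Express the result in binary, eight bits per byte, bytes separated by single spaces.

Since enc = msg ⊕ k, XORing both sides with msg gives k = msg ⊕ enc.
01110010 xor 10000010 = 11110000
01101111 xor 01101100 = 00000011
01101111 xor 01010111 = 00111000
01110100 xor 11011101 = 10101001
00111010 xor 11111001 = 11000011
01111000 xor 01000111 = 00111111
00100000 xor 01100000 = 01000000
01010101 xor 10000010 = 11010111
01110011 xor 00111110 = 01001101
01100101 xor 00011111 = 01111010
01110010 xor 11010101 = 10100111
00111010 xor 10101000 = 10010010
00100000 xor 10100101 = 10000101
00100000 xor 10000011 = 10100011

11110000 00000011 00111000 10101001 11000011 00111111 01000000 11010111 01001101 01111010 10100111 10010010 10000101 10100011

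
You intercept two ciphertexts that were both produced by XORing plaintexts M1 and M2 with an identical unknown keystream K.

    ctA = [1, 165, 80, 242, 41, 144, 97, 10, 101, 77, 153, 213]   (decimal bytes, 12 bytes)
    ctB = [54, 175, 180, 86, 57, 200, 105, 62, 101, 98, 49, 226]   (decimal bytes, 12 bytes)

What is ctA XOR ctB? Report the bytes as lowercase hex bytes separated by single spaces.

ctA ⊕ ctB = (M1 ⊕ K) ⊕ (M2 ⊕ K) = M1 ⊕ M2 — the shared key cancels under XOR.
01 XOR 36 = 37
a5 XOR af = 0a
50 XOR b4 = e4
f2 XOR 56 = a4
29 XOR 39 = 10
90 XOR c8 = 58
61 XOR 69 = 08
0a XOR 3e = 34
65 XOR 65 = 00
4d XOR 62 = 2f
99 XOR 31 = a8
d5 XOR e2 = 37

37 0a e4 a4 10 58 08 34 00 2f a8 37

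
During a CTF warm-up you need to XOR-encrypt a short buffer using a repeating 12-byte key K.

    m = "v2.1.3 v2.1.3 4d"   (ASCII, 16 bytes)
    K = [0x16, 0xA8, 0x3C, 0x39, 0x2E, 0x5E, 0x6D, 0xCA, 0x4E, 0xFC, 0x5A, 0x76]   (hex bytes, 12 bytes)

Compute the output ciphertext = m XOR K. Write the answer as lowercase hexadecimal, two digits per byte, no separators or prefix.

The 12-byte key repeats, so the effective keystream is 16 a8 3c 39 2e 5e 6d ca 4e fc 5a 76 16 a8 3c 39.
byte 0: 01110110 XOR 00010110 = 01100000
byte 1: 00110010 XOR 10101000 = 10011010
byte 2: 00101110 XOR 00111100 = 00010010
byte 3: 00110001 XOR 00111001 = 00001000
byte 4: 00101110 XOR 00101110 = 00000000
byte 5: 00110011 XOR 01011110 = 01101101
byte 6: 00100000 XOR 01101101 = 01001101
byte 7: 01110110 XOR 11001010 = 10111100
byte 8: 00110010 XOR 01001110 = 01111100
byte 9: 00101110 XOR 11111100 = 11010010
byte 10: 00110001 XOR 01011010 = 01101011
byte 11: 00101110 XOR 01110110 = 01011000
byte 12: 00110011 XOR 00010110 = 00100101
byte 13: 00100000 XOR 10101000 = 10001000
byte 14: 00110100 XOR 00111100 = 00001000
byte 15: 01100100 XOR 00111001 = 01011101

609a1208006d4dbc7cd26b582588085d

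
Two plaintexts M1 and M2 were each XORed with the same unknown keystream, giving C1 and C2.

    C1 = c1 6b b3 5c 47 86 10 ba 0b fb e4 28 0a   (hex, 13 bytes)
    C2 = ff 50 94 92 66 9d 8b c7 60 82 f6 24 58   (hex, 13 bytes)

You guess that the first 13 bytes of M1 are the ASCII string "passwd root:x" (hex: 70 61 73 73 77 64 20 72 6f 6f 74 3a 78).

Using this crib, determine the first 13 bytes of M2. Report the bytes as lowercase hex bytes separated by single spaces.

First, C1 ⊕ C2 = (M1 ⊕ K) ⊕ (M2 ⊕ K) = M1 ⊕ M2, so the key drops out. Then M2 = (M1 ⊕ M2) ⊕ M1 over the first 13 bytes.
byte 0: (c1 ⊕ ff) ⊕ 70 = 3e ⊕ 70 = 4e
byte 1: (6b ⊕ 50) ⊕ 61 = 3b ⊕ 61 = 5a
byte 2: (b3 ⊕ 94) ⊕ 73 = 27 ⊕ 73 = 54
byte 3: (5c ⊕ 92) ⊕ 73 = ce ⊕ 73 = bd
byte 4: (47 ⊕ 66) ⊕ 77 = 21 ⊕ 77 = 56
byte 5: (86 ⊕ 9d) ⊕ 64 = 1b ⊕ 64 = 7f
byte 6: (10 ⊕ 8b) ⊕ 20 = 9b ⊕ 20 = bb
byte 7: (ba ⊕ c7) ⊕ 72 = 7d ⊕ 72 = 0f
byte 8: (0b ⊕ 60) ⊕ 6f = 6b ⊕ 6f = 04
byte 9: (fb ⊕ 82) ⊕ 6f = 79 ⊕ 6f = 16
byte 10: (e4 ⊕ f6) ⊕ 74 = 12 ⊕ 74 = 66
byte 11: (28 ⊕ 24) ⊕ 3a = 0c ⊕ 3a = 36
byte 12: (0a ⊕ 58) ⊕ 78 = 52 ⊕ 78 = 2a

4e 5a 54 bd 56 7f bb 0f 04 16 66 36 2a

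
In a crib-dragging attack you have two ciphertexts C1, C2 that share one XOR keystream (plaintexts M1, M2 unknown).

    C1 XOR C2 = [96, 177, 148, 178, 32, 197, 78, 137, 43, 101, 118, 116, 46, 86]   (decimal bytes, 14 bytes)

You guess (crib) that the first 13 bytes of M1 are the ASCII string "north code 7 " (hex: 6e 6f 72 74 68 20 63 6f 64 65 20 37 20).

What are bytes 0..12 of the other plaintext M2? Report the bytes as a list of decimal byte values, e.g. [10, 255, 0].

Since C1 ⊕ C2 = M1 ⊕ M2, XORing with the guessed M1 bytes yields the corresponding M2 bytes: M2 = (C1 ⊕ C2) ⊕ M1.
60 ^ 6e = 0e
b1 ^ 6f = de
94 ^ 72 = e6
b2 ^ 74 = c6
20 ^ 68 = 48
c5 ^ 20 = e5
4e ^ 63 = 2d
89 ^ 6f = e6
2b ^ 64 = 4f
65 ^ 65 = 00
76 ^ 20 = 56
74 ^ 37 = 43
2e ^ 20 = 0e

[14, 222, 230, 198, 72, 229, 45, 230, 79, 0, 86, 67, 14]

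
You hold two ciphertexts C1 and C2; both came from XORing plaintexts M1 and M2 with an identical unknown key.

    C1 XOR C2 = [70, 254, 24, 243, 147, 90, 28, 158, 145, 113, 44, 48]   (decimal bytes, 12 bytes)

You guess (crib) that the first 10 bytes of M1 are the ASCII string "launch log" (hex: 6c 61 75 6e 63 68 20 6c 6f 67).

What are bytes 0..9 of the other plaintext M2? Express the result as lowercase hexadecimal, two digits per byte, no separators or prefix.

Since C1 ⊕ C2 = M1 ⊕ M2, XORing with the guessed M1 bytes yields the corresponding M2 bytes: M2 = (C1 ⊕ C2) ⊕ M1.
byte 0: 46 XOR 6c = 2a
byte 1: fe XOR 61 = 9f
byte 2: 18 XOR 75 = 6d
byte 3: f3 XOR 6e = 9d
byte 4: 93 XOR 63 = f0
byte 5: 5a XOR 68 = 32
byte 6: 1c XOR 20 = 3c
byte 7: 9e XOR 6c = f2
byte 8: 91 XOR 6f = fe
byte 9: 71 XOR 67 = 16

2a9f6d9df0323cf2fe16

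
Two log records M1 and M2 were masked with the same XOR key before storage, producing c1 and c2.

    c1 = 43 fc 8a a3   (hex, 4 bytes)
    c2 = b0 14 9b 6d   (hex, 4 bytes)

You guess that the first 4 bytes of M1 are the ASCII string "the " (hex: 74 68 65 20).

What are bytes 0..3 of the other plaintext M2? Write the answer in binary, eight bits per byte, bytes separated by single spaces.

First, c1 ⊕ c2 = (M1 ⊕ K) ⊕ (M2 ⊕ K) = M1 ⊕ M2, so the key drops out. Then M2 = (M1 ⊕ M2) ⊕ M1 over the first 4 bytes.
byte 0: (43 XOR b0) XOR 74 = f3 XOR 74 = 87
byte 1: (fc XOR 14) XOR 68 = e8 XOR 68 = 80
byte 2: (8a XOR 9b) XOR 65 = 11 XOR 65 = 74
byte 3: (a3 XOR 6d) XOR 20 = ce XOR 20 = ee

10000111 10000000 01110100 11101110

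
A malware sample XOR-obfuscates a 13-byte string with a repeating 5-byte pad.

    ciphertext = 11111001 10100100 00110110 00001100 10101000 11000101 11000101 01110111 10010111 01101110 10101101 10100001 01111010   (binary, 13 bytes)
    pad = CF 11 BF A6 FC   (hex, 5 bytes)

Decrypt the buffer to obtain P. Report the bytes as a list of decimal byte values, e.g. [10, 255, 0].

The 5-byte key repeats, so the effective keystream is cf 11 bf a6 fc cf 11 bf a6 fc cf 11 bf.
byte 0: f9 xor cf = 36
byte 1: a4 xor 11 = b5
byte 2: 36 xor bf = 89
byte 3: 0c xor a6 = aa
byte 4: a8 xor fc = 54
byte 5: c5 xor cf = 0a
byte 6: c5 xor 11 = d4
byte 7: 77 xor bf = c8
byte 8: 97 xor a6 = 31
byte 9: 6e xor fc = 92
byte 10: ad xor cf = 62
byte 11: a1 xor 11 = b0
byte 12: 7a xor bf = c5

[54, 181, 137, 170, 84, 10, 212, 200, 49, 146, 98, 176, 197]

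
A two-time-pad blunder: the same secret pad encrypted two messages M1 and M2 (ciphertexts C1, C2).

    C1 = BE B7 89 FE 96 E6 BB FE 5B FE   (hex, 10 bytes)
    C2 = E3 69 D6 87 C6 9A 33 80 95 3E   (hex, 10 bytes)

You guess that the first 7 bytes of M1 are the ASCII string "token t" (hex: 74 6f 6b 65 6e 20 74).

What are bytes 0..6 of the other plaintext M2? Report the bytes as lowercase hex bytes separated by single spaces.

First, C1 ⊕ C2 = (M1 ⊕ K) ⊕ (M2 ⊕ K) = M1 ⊕ M2, so the key drops out. Then M2 = (M1 ⊕ M2) ⊕ M1 over the first 7 bytes.
byte 0: (be ^ e3) ^ 74 = 5d ^ 74 = 29
byte 1: (b7 ^ 69) ^ 6f = de ^ 6f = b1
byte 2: (89 ^ d6) ^ 6b = 5f ^ 6b = 34
byte 3: (fe ^ 87) ^ 65 = 79 ^ 65 = 1c
byte 4: (96 ^ c6) ^ 6e = 50 ^ 6e = 3e
byte 5: (e6 ^ 9a) ^ 20 = 7c ^ 20 = 5c
byte 6: (bb ^ 33) ^ 74 = 88 ^ 74 = fc

29 b1 34 1c 3e 5c fc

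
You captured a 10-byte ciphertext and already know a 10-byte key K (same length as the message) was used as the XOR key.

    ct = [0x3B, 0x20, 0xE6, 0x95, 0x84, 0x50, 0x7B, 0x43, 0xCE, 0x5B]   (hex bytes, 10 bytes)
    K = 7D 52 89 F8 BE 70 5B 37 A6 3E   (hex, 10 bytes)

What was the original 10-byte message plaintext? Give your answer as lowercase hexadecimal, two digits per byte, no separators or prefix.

46726f6d3a2020746865

3b ^ 7d = 46
20 ^ 52 = 72
e6 ^ 89 = 6f
95 ^ f8 = 6d
84 ^ be = 3a
50 ^ 70 = 20
7b ^ 5b = 20
43 ^ 37 = 74
ce ^ a6 = 68
5b ^ 3e = 65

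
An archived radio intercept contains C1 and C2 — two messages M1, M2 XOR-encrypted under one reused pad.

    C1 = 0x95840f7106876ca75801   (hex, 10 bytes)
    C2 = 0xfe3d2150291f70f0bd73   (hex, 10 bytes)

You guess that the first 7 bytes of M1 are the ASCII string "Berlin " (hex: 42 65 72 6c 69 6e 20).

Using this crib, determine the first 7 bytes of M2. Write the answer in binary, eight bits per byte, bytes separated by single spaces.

First, C1 ⊕ C2 = (M1 ⊕ K) ⊕ (M2 ⊕ K) = M1 ⊕ M2, so the key drops out. Then M2 = (M1 ⊕ M2) ⊕ M1 over the first 7 bytes.
byte 0: (95 XOR fe) XOR 42 = 6b XOR 42 = 29
byte 1: (84 XOR 3d) XOR 65 = b9 XOR 65 = dc
byte 2: (0f XOR 21) XOR 72 = 2e XOR 72 = 5c
byte 3: (71 XOR 50) XOR 6c = 21 XOR 6c = 4d
byte 4: (06 XOR 29) XOR 69 = 2f XOR 69 = 46
byte 5: (87 XOR 1f) XOR 6e = 98 XOR 6e = f6
byte 6: (6c XOR 70) XOR 20 = 1c XOR 20 = 3c

00101001 11011100 01011100 01001101 01000110 11110110 00111100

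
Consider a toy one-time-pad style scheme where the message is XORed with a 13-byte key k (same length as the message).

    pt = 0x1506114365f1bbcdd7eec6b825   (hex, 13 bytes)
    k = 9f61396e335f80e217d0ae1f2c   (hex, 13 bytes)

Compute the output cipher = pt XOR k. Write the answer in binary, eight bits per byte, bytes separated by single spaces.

XOR is its own inverse, so applying the key byte-wise gives the result directly.
15 xor 9f = 8a
06 xor 61 = 67
11 xor 39 = 28
43 xor 6e = 2d
65 xor 33 = 56
f1 xor 5f = ae
bb xor 80 = 3b
cd xor e2 = 2f
d7 xor 17 = c0
ee xor d0 = 3e
c6 xor ae = 68
b8 xor 1f = a7
25 xor 2c = 09

10001010 01100111 00101000 00101101 01010110 10101110 00111011 00101111 11000000 00111110 01101000 10100111 00001001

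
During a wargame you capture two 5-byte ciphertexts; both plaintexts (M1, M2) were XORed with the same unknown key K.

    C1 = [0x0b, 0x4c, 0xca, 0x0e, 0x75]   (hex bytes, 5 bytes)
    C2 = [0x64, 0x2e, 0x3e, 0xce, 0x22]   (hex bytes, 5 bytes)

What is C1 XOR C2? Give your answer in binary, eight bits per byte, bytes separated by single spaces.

C1 ⊕ C2 = (M1 ⊕ K) ⊕ (M2 ⊕ K) = M1 ⊕ M2 — the shared key cancels under XOR.
00001011 ^ 01100100 = 01101111
01001100 ^ 00101110 = 01100010
11001010 ^ 00111110 = 11110100
00001110 ^ 11001110 = 11000000
01110101 ^ 00100010 = 01010111

01101111 01100010 11110100 11000000 01010111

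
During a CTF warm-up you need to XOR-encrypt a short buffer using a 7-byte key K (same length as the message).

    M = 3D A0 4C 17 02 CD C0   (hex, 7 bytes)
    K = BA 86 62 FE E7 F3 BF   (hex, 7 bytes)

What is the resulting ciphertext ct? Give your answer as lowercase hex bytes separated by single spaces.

87 26 2e e9 e5 3e 7f

XOR is its own inverse, so applying the key byte-wise gives the result directly.
byte 0:  61 ⊕ 186 = 135
byte 1: 160 ⊕ 134 =  38
byte 2:  76 ⊕  98 =  46
byte 3:  23 ⊕ 254 = 233
byte 4:   2 ⊕ 231 = 229
byte 5: 205 ⊕ 243 =  62
byte 6: 192 ⊕ 191 = 127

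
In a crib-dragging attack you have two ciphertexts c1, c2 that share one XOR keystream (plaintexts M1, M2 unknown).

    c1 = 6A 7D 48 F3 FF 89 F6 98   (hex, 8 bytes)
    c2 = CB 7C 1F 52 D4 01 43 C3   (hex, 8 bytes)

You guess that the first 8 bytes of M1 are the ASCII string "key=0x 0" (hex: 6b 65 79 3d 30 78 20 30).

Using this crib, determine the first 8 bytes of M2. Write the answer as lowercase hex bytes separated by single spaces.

First, c1 ⊕ c2 = (M1 ⊕ K) ⊕ (M2 ⊕ K) = M1 ⊕ M2, so the key drops out. Then M2 = (M1 ⊕ M2) ⊕ M1 over the first 8 bytes.
byte 0: (6a ⊕ cb) ⊕ 6b = a1 ⊕ 6b = ca
byte 1: (7d ⊕ 7c) ⊕ 65 = 01 ⊕ 65 = 64
byte 2: (48 ⊕ 1f) ⊕ 79 = 57 ⊕ 79 = 2e
byte 3: (f3 ⊕ 52) ⊕ 3d = a1 ⊕ 3d = 9c
byte 4: (ff ⊕ d4) ⊕ 30 = 2b ⊕ 30 = 1b
byte 5: (89 ⊕ 01) ⊕ 78 = 88 ⊕ 78 = f0
byte 6: (f6 ⊕ 43) ⊕ 20 = b5 ⊕ 20 = 95
byte 7: (98 ⊕ c3) ⊕ 30 = 5b ⊕ 30 = 6b

ca 64 2e 9c 1b f0 95 6b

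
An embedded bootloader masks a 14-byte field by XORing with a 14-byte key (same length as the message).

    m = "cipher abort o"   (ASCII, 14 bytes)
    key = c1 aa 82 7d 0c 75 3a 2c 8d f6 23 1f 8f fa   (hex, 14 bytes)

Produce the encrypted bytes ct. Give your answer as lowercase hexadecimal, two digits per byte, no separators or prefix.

63 xor c1 = a2
69 xor aa = c3
70 xor 82 = f2
68 xor 7d = 15
65 xor 0c = 69
72 xor 75 = 07
20 xor 3a = 1a
61 xor 2c = 4d
62 xor 8d = ef
6f xor f6 = 99
72 xor 23 = 51
74 xor 1f = 6b
20 xor 8f = af
6f xor fa = 95

a2c3f21569071a4def99516baf95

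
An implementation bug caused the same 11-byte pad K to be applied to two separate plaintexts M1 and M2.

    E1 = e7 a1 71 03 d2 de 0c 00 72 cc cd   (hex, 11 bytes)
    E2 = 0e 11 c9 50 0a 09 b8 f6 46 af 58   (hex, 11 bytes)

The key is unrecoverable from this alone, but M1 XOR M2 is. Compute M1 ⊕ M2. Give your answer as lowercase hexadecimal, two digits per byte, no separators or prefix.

e9b0b853d8d7b4f6346395

E1 ⊕ E2 = (M1 ⊕ K) ⊕ (M2 ⊕ K) = M1 ⊕ M2 — the shared key cancels under XOR.
11100111 ⊕ 00001110 = 11101001
10100001 ⊕ 00010001 = 10110000
01110001 ⊕ 11001001 = 10111000
00000011 ⊕ 01010000 = 01010011
11010010 ⊕ 00001010 = 11011000
11011110 ⊕ 00001001 = 11010111
00001100 ⊕ 10111000 = 10110100
00000000 ⊕ 11110110 = 11110110
01110010 ⊕ 01000110 = 00110100
11001100 ⊕ 10101111 = 01100011
11001101 ⊕ 01011000 = 10010101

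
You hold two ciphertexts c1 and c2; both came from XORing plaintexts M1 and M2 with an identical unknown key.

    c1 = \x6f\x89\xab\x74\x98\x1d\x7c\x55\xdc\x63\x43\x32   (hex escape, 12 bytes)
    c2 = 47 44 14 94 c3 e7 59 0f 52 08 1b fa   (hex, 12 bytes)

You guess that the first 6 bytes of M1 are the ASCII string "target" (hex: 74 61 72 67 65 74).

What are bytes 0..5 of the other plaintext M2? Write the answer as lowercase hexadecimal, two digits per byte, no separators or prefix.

5caccd873e8e

First, c1 ⊕ c2 = (M1 ⊕ K) ⊕ (M2 ⊕ K) = M1 ⊕ M2, so the key drops out. Then M2 = (M1 ⊕ M2) ⊕ M1 over the first 6 bytes.
byte 0: (6f ^ 47) ^ 74 = 28 ^ 74 = 5c
byte 1: (89 ^ 44) ^ 61 = cd ^ 61 = ac
byte 2: (ab ^ 14) ^ 72 = bf ^ 72 = cd
byte 3: (74 ^ 94) ^ 67 = e0 ^ 67 = 87
byte 4: (98 ^ c3) ^ 65 = 5b ^ 65 = 3e
byte 5: (1d ^ e7) ^ 74 = fa ^ 74 = 8e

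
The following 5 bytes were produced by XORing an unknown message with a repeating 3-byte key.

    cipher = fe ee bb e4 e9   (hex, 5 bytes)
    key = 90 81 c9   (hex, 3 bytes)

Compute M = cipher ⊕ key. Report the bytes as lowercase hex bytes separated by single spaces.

6e 6f 72 74 68

The 3-byte key repeats, so the effective keystream is 90 81 c9 90 81.
byte 0: 11111110 xor 10010000 = 01101110
byte 1: 11101110 xor 10000001 = 01101111
byte 2: 10111011 xor 11001001 = 01110010
byte 3: 11100100 xor 10010000 = 01110100
byte 4: 11101001 xor 10000001 = 01101000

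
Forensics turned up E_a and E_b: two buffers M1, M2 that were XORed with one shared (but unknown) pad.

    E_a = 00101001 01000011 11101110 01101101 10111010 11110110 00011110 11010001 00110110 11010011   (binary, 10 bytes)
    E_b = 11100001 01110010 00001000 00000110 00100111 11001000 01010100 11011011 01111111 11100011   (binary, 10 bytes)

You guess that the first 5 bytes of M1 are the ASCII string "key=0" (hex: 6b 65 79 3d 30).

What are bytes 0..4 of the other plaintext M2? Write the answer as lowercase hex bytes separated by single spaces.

a3 54 9f 56 ad

First, E_a ⊕ E_b = (M1 ⊕ K) ⊕ (M2 ⊕ K) = M1 ⊕ M2, so the key drops out. Then M2 = (M1 ⊕ M2) ⊕ M1 over the first 5 bytes.
byte 0: (29 xor e1) xor 6b = c8 xor 6b = a3
byte 1: (43 xor 72) xor 65 = 31 xor 65 = 54
byte 2: (ee xor 08) xor 79 = e6 xor 79 = 9f
byte 3: (6d xor 06) xor 3d = 6b xor 3d = 56
byte 4: (ba xor 27) xor 30 = 9d xor 30 = ad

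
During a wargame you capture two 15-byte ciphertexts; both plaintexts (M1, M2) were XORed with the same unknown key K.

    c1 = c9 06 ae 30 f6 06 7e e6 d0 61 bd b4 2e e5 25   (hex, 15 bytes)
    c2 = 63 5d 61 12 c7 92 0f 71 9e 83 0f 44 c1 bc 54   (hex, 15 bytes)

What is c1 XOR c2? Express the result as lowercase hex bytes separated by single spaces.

aa 5b cf 22 31 94 71 97 4e e2 b2 f0 ef 59 71

c1 ⊕ c2 = (M1 ⊕ K) ⊕ (M2 ⊕ K) = M1 ⊕ M2 — the shared key cancels under XOR.
byte 0: 11001001 ⊕ 01100011 = 10101010
byte 1: 00000110 ⊕ 01011101 = 01011011
byte 2: 10101110 ⊕ 01100001 = 11001111
byte 3: 00110000 ⊕ 00010010 = 00100010
byte 4: 11110110 ⊕ 11000111 = 00110001
byte 5: 00000110 ⊕ 10010010 = 10010100
byte 6: 01111110 ⊕ 00001111 = 01110001
byte 7: 11100110 ⊕ 01110001 = 10010111
byte 8: 11010000 ⊕ 10011110 = 01001110
byte 9: 01100001 ⊕ 10000011 = 11100010
byte 10: 10111101 ⊕ 00001111 = 10110010
byte 11: 10110100 ⊕ 01000100 = 11110000
byte 12: 00101110 ⊕ 11000001 = 11101111
byte 13: 11100101 ⊕ 10111100 = 01011001
byte 14: 00100101 ⊕ 01010100 = 01110001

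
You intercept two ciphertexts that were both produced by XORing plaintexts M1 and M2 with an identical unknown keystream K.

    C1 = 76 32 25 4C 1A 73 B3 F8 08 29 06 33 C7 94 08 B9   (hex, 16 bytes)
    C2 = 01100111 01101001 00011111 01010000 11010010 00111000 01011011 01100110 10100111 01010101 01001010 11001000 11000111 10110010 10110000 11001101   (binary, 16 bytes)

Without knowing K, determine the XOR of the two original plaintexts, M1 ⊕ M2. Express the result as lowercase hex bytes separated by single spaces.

11 5b 3a 1c c8 4b e8 9e af 7c 4c fb 00 26 b8 74

C1 ⊕ C2 = (M1 ⊕ K) ⊕ (M2 ⊕ K) = M1 ⊕ M2 — the shared key cancels under XOR.
byte 0: 01110110 ^ 01100111 = 00010001
byte 1: 00110010 ^ 01101001 = 01011011
byte 2: 00100101 ^ 00011111 = 00111010
byte 3: 01001100 ^ 01010000 = 00011100
byte 4: 00011010 ^ 11010010 = 11001000
byte 5: 01110011 ^ 00111000 = 01001011
byte 6: 10110011 ^ 01011011 = 11101000
byte 7: 11111000 ^ 01100110 = 10011110
byte 8: 00001000 ^ 10100111 = 10101111
byte 9: 00101001 ^ 01010101 = 01111100
byte 10: 00000110 ^ 01001010 = 01001100
byte 11: 00110011 ^ 11001000 = 11111011
byte 12: 11000111 ^ 11000111 = 00000000
byte 13: 10010100 ^ 10110010 = 00100110
byte 14: 00001000 ^ 10110000 = 10111000
byte 15: 10111001 ^ 11001101 = 01110100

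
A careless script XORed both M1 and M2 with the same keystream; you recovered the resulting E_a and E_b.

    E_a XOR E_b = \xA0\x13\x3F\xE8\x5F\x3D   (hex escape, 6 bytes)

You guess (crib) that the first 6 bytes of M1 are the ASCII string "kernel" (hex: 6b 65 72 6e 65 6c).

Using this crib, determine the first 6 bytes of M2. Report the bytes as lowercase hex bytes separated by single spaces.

cb 76 4d 86 3a 51

Since E_a ⊕ E_b = M1 ⊕ M2, XORing with the guessed M1 bytes yields the corresponding M2 bytes: M2 = (E_a ⊕ E_b) ⊕ M1.
160 XOR 107 = 203
 19 XOR 101 = 118
 63 XOR 114 =  77
232 XOR 110 = 134
 95 XOR 101 =  58
 61 XOR 108 =  81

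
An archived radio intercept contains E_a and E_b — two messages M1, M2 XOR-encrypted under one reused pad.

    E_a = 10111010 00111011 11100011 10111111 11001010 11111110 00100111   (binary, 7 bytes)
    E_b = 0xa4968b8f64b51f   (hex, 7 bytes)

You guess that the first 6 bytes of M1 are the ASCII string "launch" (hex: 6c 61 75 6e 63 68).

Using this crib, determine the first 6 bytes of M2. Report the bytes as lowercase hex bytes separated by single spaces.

72 cc 1d 5e cd 23

First, E_a ⊕ E_b = (M1 ⊕ K) ⊕ (M2 ⊕ K) = M1 ⊕ M2, so the key drops out. Then M2 = (M1 ⊕ M2) ⊕ M1 over the first 6 bytes.
byte 0: (ba xor a4) xor 6c = 1e xor 6c = 72
byte 1: (3b xor 96) xor 61 = ad xor 61 = cc
byte 2: (e3 xor 8b) xor 75 = 68 xor 75 = 1d
byte 3: (bf xor 8f) xor 6e = 30 xor 6e = 5e
byte 4: (ca xor 64) xor 63 = ae xor 63 = cd
byte 5: (fe xor b5) xor 68 = 4b xor 68 = 23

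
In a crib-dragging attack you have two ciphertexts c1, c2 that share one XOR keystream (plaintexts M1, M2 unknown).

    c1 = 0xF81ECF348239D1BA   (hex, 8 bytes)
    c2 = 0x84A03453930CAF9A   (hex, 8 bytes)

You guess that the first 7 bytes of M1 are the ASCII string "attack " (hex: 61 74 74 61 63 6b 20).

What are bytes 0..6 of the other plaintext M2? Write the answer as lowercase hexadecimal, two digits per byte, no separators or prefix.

1dca8f06725e5e

First, c1 ⊕ c2 = (M1 ⊕ K) ⊕ (M2 ⊕ K) = M1 ⊕ M2, so the key drops out. Then M2 = (M1 ⊕ M2) ⊕ M1 over the first 7 bytes.
byte 0: (f8 ^ 84) ^ 61 = 7c ^ 61 = 1d
byte 1: (1e ^ a0) ^ 74 = be ^ 74 = ca
byte 2: (cf ^ 34) ^ 74 = fb ^ 74 = 8f
byte 3: (34 ^ 53) ^ 61 = 67 ^ 61 = 06
byte 4: (82 ^ 93) ^ 63 = 11 ^ 63 = 72
byte 5: (39 ^ 0c) ^ 6b = 35 ^ 6b = 5e
byte 6: (d1 ^ af) ^ 20 = 7e ^ 20 = 5e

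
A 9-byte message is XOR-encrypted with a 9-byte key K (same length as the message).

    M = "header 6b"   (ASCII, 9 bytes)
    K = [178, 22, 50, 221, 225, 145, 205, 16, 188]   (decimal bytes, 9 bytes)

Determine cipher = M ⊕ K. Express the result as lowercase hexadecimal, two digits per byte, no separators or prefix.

XOR is its own inverse, so applying the key byte-wise gives the result directly.
byte 0: 01101000 ^ 10110010 = 11011010
byte 1: 01100101 ^ 00010110 = 01110011
byte 2: 01100001 ^ 00110010 = 01010011
byte 3: 01100100 ^ 11011101 = 10111001
byte 4: 01100101 ^ 11100001 = 10000100
byte 5: 01110010 ^ 10010001 = 11100011
byte 6: 00100000 ^ 11001101 = 11101101
byte 7: 00110110 ^ 00010000 = 00100110
byte 8: 01100010 ^ 10111100 = 11011110

da7353b984e3ed26de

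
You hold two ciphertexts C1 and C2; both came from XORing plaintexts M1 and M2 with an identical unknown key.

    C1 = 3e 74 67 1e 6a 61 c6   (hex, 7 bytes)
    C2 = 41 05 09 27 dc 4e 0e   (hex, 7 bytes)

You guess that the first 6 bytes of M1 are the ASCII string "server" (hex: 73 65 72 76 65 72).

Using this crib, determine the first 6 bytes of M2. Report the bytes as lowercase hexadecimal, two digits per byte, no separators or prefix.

0c141c4fd35d

First, C1 ⊕ C2 = (M1 ⊕ K) ⊕ (M2 ⊕ K) = M1 ⊕ M2, so the key drops out. Then M2 = (M1 ⊕ M2) ⊕ M1 over the first 6 bytes.
byte 0: (3e ^ 41) ^ 73 = 7f ^ 73 = 0c
byte 1: (74 ^ 05) ^ 65 = 71 ^ 65 = 14
byte 2: (67 ^ 09) ^ 72 = 6e ^ 72 = 1c
byte 3: (1e ^ 27) ^ 76 = 39 ^ 76 = 4f
byte 4: (6a ^ dc) ^ 65 = b6 ^ 65 = d3
byte 5: (61 ^ 4e) ^ 72 = 2f ^ 72 = 5d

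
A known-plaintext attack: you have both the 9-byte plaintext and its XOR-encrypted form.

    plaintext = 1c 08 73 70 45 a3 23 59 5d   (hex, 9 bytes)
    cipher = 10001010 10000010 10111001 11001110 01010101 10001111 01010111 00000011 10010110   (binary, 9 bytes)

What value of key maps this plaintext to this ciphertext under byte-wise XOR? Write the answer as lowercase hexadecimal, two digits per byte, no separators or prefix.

Since cipher = plaintext ⊕ key, XORing both sides with plaintext gives key = plaintext ⊕ cipher.
1c XOR 8a = 96
08 XOR 82 = 8a
73 XOR b9 = ca
70 XOR ce = be
45 XOR 55 = 10
a3 XOR 8f = 2c
23 XOR 57 = 74
59 XOR 03 = 5a
5d XOR 96 = cb

968acabe102c745acb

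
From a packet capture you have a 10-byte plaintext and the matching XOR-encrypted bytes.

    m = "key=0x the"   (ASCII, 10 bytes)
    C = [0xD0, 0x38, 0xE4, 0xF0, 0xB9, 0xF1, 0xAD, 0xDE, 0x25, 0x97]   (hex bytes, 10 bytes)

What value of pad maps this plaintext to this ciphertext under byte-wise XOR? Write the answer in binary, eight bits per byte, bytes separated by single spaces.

10111011 01011101 10011101 11001101 10001001 10001001 10001101 10101010 01001101 11110010

Since C = m ⊕ pad, XORing both sides with m gives pad = m ⊕ C.
6b ⊕ d0 = bb
65 ⊕ 38 = 5d
79 ⊕ e4 = 9d
3d ⊕ f0 = cd
30 ⊕ b9 = 89
78 ⊕ f1 = 89
20 ⊕ ad = 8d
74 ⊕ de = aa
68 ⊕ 25 = 4d
65 ⊕ 97 = f2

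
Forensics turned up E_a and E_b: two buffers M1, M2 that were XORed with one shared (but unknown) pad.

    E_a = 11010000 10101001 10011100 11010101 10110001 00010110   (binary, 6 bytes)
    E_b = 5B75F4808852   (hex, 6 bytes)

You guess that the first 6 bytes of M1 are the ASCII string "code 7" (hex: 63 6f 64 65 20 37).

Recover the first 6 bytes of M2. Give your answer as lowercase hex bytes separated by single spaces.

First, E_a ⊕ E_b = (M1 ⊕ K) ⊕ (M2 ⊕ K) = M1 ⊕ M2, so the key drops out. Then M2 = (M1 ⊕ M2) ⊕ M1 over the first 6 bytes.
byte 0: (d0 XOR 5b) XOR 63 = 8b XOR 63 = e8
byte 1: (a9 XOR 75) XOR 6f = dc XOR 6f = b3
byte 2: (9c XOR f4) XOR 64 = 68 XOR 64 = 0c
byte 3: (d5 XOR 80) XOR 65 = 55 XOR 65 = 30
byte 4: (b1 XOR 88) XOR 20 = 39 XOR 20 = 19
byte 5: (16 XOR 52) XOR 37 = 44 XOR 37 = 73

e8 b3 0c 30 19 73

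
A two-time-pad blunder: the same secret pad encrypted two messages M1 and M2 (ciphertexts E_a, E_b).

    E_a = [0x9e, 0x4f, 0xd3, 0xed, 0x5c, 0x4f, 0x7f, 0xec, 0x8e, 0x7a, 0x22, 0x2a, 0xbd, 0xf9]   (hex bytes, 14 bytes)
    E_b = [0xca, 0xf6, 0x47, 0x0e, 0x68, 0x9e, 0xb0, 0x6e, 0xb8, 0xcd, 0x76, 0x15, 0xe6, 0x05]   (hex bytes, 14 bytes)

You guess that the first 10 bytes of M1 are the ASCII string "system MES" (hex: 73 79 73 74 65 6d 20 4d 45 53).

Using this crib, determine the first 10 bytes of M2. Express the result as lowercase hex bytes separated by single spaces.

27 c0 e7 97 51 bc ef cf 73 e4

First, E_a ⊕ E_b = (M1 ⊕ K) ⊕ (M2 ⊕ K) = M1 ⊕ M2, so the key drops out. Then M2 = (M1 ⊕ M2) ⊕ M1 over the first 10 bytes.
byte 0: (9e XOR ca) XOR 73 = 54 XOR 73 = 27
byte 1: (4f XOR f6) XOR 79 = b9 XOR 79 = c0
byte 2: (d3 XOR 47) XOR 73 = 94 XOR 73 = e7
byte 3: (ed XOR 0e) XOR 74 = e3 XOR 74 = 97
byte 4: (5c XOR 68) XOR 65 = 34 XOR 65 = 51
byte 5: (4f XOR 9e) XOR 6d = d1 XOR 6d = bc
byte 6: (7f XOR b0) XOR 20 = cf XOR 20 = ef
byte 7: (ec XOR 6e) XOR 4d = 82 XOR 4d = cf
byte 8: (8e XOR b8) XOR 45 = 36 XOR 45 = 73
byte 9: (7a XOR cd) XOR 53 = b7 XOR 53 = e4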